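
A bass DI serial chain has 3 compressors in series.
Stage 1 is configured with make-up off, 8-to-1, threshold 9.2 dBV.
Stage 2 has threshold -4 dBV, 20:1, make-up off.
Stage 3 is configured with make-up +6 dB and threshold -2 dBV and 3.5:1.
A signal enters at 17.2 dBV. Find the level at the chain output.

Stage 1: 8 dB above 9.2 dBV, reduced 8:1 to 1 dB above → 10.2 dBV.
Stage 2: 14.2 dB above -4 dBV, reduced 20:1 to 0.71 dB above → -3.29 dBV.
Stage 3: -3.29 dBV ≤ -2 dBV, so stage 3 doesn't engage; make-up brings it to 2.71 dBV.

2.71 dBV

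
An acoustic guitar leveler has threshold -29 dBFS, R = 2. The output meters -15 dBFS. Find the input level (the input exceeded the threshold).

-1 dBFS

That's 14 dB above the -29 dBFS threshold.
Input overshoot = R × output overshoot = 28 dB → input = -29 + 28 = -1 dBFS.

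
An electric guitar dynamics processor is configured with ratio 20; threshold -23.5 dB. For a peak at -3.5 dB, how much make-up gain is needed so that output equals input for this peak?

19 dB

Without make-up, output = threshold + overshoot/20 = -23.5 + 1 = -22.5 dB.
Gap to target: 19 dB.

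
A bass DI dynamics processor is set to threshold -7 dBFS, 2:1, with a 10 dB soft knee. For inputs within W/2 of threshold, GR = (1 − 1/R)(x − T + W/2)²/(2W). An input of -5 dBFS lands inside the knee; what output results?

-6.225 dBFS

x − T + W/2 = -5 − (-7) + 5 = 7.
GR = (1 − 1/2) × 7² / 20 = 0.5 × 49 / 20 = 1.225 dB.
Output = -5 − 1.225 = -6.225 dBFS.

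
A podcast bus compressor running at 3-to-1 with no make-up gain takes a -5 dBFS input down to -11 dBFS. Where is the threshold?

-14 dBFS

Gain reduction = -5 − (-11) = 6 dB; output overshoot = GR / (R − 1) = 6 / 2 = 3 dB.
Threshold = output − output overshoot = -11 − 3 = -14 dBFS.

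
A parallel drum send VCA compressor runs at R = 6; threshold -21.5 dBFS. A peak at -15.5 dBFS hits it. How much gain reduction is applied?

5 dB

The signal is 6 dB above threshold.
A 6:1 ratio leaves 1 dB of that excess.
GR = overshoot in − overshoot out = 6 − 1 = 5 dB.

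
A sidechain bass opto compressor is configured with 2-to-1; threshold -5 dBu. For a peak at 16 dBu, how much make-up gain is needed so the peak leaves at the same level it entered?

10.5 dB

Overshoot 21 dB → 21/2 = 10.5 dB after compression, so the compressed level is -5 + 10.5 = 5.5 dBu.
Make-up = target − compressed = 16 − 5.5 = 10.5 dB.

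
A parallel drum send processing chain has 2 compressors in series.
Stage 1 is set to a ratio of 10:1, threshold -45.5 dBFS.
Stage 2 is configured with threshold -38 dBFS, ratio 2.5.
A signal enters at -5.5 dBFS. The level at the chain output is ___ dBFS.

Stage 1: overshoot 40 dB → 40/10 = 4 dB → -41.5 dBFS.
Stage 2: -41.5 dBFS is at or below the -38 dBFS threshold — no compression; output -41.5 dBFS.

-41.5 dBFS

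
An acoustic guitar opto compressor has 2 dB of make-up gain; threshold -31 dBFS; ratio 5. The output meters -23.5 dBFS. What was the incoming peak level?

Stripping the +2 dB make-up gives -25.5 dBFS at the gain stage.
Post-compression overshoot = -25.5 − (-31) = 5.5 dB.
Undo the ratio: input overshoot = 5.5 × 5 = 27.5 dB, giving input = -3.5 dBFS.

-3.5 dBFS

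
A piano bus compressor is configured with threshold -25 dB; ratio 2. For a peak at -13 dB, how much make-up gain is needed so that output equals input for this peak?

6 dB

The peak compresses to -25 + 12/2 = -19 dB.
To reach -13 dB requires -13 − (-19) = 6 dB of make-up.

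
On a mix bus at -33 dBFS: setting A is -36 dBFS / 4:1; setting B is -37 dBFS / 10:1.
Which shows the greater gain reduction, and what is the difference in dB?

A: overshoot 3 dB → output overshoot 0.75 dB → GR 2.25 dB.
B: overshoot 4 dB → output overshoot 0.4 dB → GR 3.6 dB.
B reduces 1.35 dB more.

B, by 1.35 dB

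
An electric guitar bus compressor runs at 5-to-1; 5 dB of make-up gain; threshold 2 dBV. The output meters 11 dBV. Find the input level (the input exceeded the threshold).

Stripping the +5 dB make-up gives 6 dBV at the gain stage.
The compressed level sits 6 − 2 = 4 dB over threshold.
Before 5:1 compression the overshoot was 4 × 5 = 20 dB, so input = 2 + 20 = 22 dBV.

22 dBV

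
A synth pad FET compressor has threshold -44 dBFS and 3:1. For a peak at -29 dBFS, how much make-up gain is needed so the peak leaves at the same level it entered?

10 dB

Overshoot 15 dB → 15/3 = 5 dB after compression, so the compressed level is -44 + 5 = -39 dBFS.
Make-up = target − compressed = -29 − (-39) = 10 dB.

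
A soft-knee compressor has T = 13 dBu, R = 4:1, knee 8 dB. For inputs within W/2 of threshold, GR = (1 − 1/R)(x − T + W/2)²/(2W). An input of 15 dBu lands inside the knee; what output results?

x − T + W/2 = 15 − 13 + 4 = 6.
GR = (1 − 1/4) × 6² / 16 = 0.75 × 36 / 16 = 1.6875 dB.
Output = 15 − 1.6875 = 13.3125 dBu.

13.3125 dBu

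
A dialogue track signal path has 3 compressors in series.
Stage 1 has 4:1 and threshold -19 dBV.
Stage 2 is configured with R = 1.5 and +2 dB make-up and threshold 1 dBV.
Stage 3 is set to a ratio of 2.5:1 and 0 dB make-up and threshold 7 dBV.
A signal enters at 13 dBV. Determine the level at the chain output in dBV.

Stage 1: 32 dB above -19 dBV, reduced 4:1 to 8 dB above → -11 dBV.
Stage 2: -11 dBV ≤ 1 dBV, so stage 2 doesn't engage; make-up brings it to -9 dBV.
Stage 3: -9 dBV ≤ 7 dBV, so stage 3 doesn't engage; output -9 dBV.

-9 dBV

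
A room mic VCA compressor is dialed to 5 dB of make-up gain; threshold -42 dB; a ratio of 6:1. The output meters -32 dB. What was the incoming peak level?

Stripping the +5 dB make-up gives -37 dB at the gain stage.
The compressed level sits -37 − (-42) = 5 dB over threshold.
Undo the ratio: input overshoot = 5 × 6 = 30 dB, giving input = -12 dB.

-12 dB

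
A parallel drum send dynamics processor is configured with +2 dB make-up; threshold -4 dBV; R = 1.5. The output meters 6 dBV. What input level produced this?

8 dBV

Stripping the +2 dB make-up gives 4 dBV at the gain stage.
The compressed level sits 4 − (-4) = 8 dB over threshold.
Before 1.5:1 compression the overshoot was 8 × 1.5 = 12 dB, so input = -4 + 12 = 8 dBV.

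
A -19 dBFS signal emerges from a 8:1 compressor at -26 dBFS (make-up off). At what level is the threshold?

Let T be the threshold. Output overshoot = (input overshoot)/R, so -26 − T = (-19 − T)/8.
8·(-26 − T) = -19 − T → 7·T = -208 − (-19) = -189.
T = -189/7 = -27 dBFS.

-27 dBFS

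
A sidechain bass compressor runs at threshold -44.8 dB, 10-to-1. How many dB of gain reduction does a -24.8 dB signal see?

18 dB

-24.8 dB exceeds the threshold by 20 dB.
A 10:1 ratio leaves 2 dB of that excess.
Gain reduction = 20 − 2 = 18 dB.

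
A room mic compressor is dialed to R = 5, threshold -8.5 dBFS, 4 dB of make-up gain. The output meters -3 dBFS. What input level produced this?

Before make-up, the level was -3 − 4 = -7 dBFS.
Post-compression overshoot = -7 − (-8.5) = 1.5 dB.
Input overshoot = R × output overshoot = 7.5 dB → input = -8.5 + 7.5 = -1 dBFS.

-1 dBFS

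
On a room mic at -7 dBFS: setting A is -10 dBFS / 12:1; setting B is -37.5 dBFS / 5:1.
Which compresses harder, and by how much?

A: GR = 3 − 3/12 = 2.75 dB.
B: GR = 30.5 − 30.5/5 = 24.4 dB.
B reduces 21.65 dB more.

B, by 21.65 dB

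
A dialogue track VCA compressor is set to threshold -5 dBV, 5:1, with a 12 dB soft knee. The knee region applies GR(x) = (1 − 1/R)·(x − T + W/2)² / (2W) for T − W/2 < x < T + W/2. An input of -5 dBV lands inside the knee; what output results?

-6.2 dBV

x − T + W/2 = -5 − (-5) + 6 = 6.
GR = (1 − 1/5) × 6² / 24 = 0.8 × 36 / 24 = 1.2 dB.
Output = -5 − 1.2 = -6.2 dBV.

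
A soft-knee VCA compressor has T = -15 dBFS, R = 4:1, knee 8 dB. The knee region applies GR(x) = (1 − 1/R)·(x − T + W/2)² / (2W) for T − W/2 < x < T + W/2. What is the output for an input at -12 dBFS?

x − T + W/2 = -12 − (-15) + 4 = 7.
GR = (1 − 1/4) × 7² / 16 = 0.75 × 49 / 16 = 2.296875 dB.
Output = -12 − 2.296875 = -14.296875 dBFS.

-14.296875 dBFS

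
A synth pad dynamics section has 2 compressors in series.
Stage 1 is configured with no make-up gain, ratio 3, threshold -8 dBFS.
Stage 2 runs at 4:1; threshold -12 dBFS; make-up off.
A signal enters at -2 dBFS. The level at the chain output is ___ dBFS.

Stage 1: 6 dB above -8 dBFS, reduced 3:1 to 2 dB above → -6 dBFS.
Stage 2: overshoot 6 dB → 6/4 = 1.5 dB → -10.5 dBFS.

-10.5 dBFS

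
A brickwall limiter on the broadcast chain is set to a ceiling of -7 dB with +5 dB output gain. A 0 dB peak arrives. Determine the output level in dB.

The limiter clamps the peak to its -7 dB ceiling.
Output gain then adds 5 dB: -7 + 5 = -2 dB.

-2 dB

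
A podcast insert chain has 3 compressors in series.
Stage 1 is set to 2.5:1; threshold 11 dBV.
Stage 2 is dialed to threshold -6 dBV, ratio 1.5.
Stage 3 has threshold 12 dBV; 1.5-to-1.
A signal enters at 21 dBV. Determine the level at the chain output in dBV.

Stage 1: 21 dBV is 10 dB over 11 dBV; at 2.5:1 that becomes 4 dB over, giving 15 dBV.
Stage 2: 15 dBV is 21 dB over -6 dBV; at 1.5:1 that becomes 14 dB over, giving 8 dBV.
Stage 3: 8 dBV is at or below the 12 dBV threshold — no compression; output 8 dBV.

8 dBV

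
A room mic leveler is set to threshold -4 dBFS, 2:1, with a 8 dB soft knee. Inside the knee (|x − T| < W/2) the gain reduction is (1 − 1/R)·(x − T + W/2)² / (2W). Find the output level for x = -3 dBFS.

x − T + W/2 = -3 − (-4) + 4 = 5.
GR = (1 − 1/2) × 5² / 16 = 0.5 × 25 / 16 = 0.78125 dB.
Output = -3 − 0.78125 = -3.78125 dBFS.

-3.78125 dBFS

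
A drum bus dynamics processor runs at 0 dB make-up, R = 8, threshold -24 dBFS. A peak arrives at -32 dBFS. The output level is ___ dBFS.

-32 dBFS

-32 dBFS is 8 dB below the -24 dBFS threshold, so no gain reduction is applied.
Output = input = -32 dBFS.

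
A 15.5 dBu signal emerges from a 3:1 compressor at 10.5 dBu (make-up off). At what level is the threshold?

Input is 7.5 dB above T (since output overshoot × R = input overshoot: (10.5 − T)·3 = 15.5 − T gives T = 8 dBu).
Check: 8 + (15.5 − 8)/3 = 8 + 2.5 = 10.5 dBu. ✓

8 dBu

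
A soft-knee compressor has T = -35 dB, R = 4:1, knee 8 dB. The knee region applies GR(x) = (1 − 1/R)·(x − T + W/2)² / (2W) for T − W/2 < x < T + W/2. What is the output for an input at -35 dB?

-35.75 dB

x − T + W/2 = -35 − (-35) + 4 = 4.
GR = (1 − 1/4) × 4² / 16 = 0.75 × 16 / 16 = 0.75 dB.
Output = -35 − 0.75 = -35.75 dB.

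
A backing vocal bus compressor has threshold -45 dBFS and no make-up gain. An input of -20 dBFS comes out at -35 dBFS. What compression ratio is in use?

2.5:1

Input overshoot = -20 − (-45) = 25 dB; output overshoot = -35 − (-45) = 10 dB.
Ratio = 25 / 10 = 2.5.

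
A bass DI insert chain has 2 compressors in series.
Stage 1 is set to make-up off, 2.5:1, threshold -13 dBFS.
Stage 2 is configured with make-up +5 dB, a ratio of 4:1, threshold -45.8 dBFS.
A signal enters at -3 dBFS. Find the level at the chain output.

Stage 1: -3 dBFS is 10 dB over -13 dBFS; at 2.5:1 that becomes 4 dB over, giving -9 dBFS.
Stage 2: overshoot 36.8 dB → 36.8/4 = 9.2 dB → -36.6 dBFS; +5 dB make-up → -31.6 dBFS.

-31.6 dBFS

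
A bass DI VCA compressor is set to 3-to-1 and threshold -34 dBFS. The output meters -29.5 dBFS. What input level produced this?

Post-compression overshoot = -29.5 − (-34) = 4.5 dB.
Input overshoot = R × output overshoot = 13.5 dB → input = -34 + 13.5 = -20.5 dBFS.

-20.5 dBFS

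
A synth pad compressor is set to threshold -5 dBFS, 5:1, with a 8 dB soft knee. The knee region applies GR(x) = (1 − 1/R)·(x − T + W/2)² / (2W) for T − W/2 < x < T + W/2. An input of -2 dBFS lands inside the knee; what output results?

x − T + W/2 = -2 − (-5) + 4 = 7.
GR = (1 − 1/5) × 7² / 16 = 0.8 × 49 / 16 = 2.45 dB.
Output = -2 − 2.45 = -4.45 dBFS.

-4.45 dBFS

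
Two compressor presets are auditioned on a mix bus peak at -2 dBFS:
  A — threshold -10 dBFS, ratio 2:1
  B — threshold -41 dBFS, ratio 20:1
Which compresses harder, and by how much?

A: overshoot 8 dB → output overshoot 4 dB → GR 4 dB.
B: overshoot 39 dB → output overshoot 1.95 dB → GR 37.05 dB.
Difference: 33.05 dB in favour of B.

B, by 33.05 dB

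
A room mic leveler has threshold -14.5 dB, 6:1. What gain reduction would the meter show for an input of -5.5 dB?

7.5 dB

The signal is 9 dB above threshold.
After 6:1 compression the overshoot becomes 9/6 = 1.5 dB.
GR = overshoot in − overshoot out = 9 − 1.5 = 7.5 dB.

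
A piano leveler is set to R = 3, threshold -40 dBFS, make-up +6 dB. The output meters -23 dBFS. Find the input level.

-7 dBFS

Remove make-up: -23 − 6 = -29 dBFS.
Post-compression overshoot = -29 − (-40) = 11 dB.
Before 3:1 compression the overshoot was 11 × 3 = 33 dB, so input = -40 + 33 = -7 dBFS.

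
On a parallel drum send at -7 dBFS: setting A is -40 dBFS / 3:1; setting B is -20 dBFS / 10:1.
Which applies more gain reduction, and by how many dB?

A: 33 dB over, compressed to 11 dB over, so 22 dB of GR.
B: 13 dB over, compressed to 1.3 dB over, so 11.7 dB of GR.
A reduces 10.3 dB more.

A, by 10.3 dB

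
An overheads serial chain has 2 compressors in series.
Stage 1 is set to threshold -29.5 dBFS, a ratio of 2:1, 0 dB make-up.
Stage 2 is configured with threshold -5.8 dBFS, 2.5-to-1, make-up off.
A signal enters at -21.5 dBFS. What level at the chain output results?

Stage 1: -21.5 dBFS is 8 dB over -29.5 dBFS; at 2:1 that becomes 4 dB over, giving -25.5 dBFS.
Stage 2: -25.5 dBFS is at or below the -5.8 dBFS threshold — no compression; output -25.5 dBFS.

-25.5 dBFS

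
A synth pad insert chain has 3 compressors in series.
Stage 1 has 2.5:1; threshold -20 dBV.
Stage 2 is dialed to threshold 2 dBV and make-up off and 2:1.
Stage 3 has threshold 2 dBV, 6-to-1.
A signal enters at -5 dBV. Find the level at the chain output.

-14 dBV

Stage 1: overshoot 15 dB → 15/2.5 = 6 dB → -14 dBV.
Stage 2: -14 dBV ≤ 2 dBV, so stage 2 doesn't engage; output -14 dBV.
Stage 3: below threshold (-14 ≤ 2); passes unchanged; output -14 dBV.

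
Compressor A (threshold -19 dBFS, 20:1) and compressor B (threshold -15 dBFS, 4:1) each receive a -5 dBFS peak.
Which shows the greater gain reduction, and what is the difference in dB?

A: GR = 14 − 14/20 = 13.3 dB.
B: GR = 10 − 10/4 = 7.5 dB.
A reduces 5.8 dB more.

A, by 5.8 dB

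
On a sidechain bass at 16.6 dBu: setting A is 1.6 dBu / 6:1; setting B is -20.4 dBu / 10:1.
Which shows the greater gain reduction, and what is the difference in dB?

B, by 20.8 dB

A: overshoot 15 dB → output overshoot 2.5 dB → GR 12.5 dB.
B: overshoot 37 dB → output overshoot 3.7 dB → GR 33.3 dB.
B reduces 20.8 dB more.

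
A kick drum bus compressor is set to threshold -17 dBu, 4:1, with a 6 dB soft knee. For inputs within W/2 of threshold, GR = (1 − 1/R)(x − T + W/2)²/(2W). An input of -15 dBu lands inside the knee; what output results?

x − T + W/2 = -15 − (-17) + 3 = 5.
GR = (1 − 1/4) × 5² / 12 = 0.75 × 25 / 12 = 1.5625 dB.
Output = -15 − 1.5625 = -16.5625 dBu.

-16.5625 dBu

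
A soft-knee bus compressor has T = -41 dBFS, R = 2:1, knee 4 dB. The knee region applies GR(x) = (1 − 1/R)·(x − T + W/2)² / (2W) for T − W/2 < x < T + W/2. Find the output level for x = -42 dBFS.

-42.0625 dBFS

x − T + W/2 = -42 − (-41) + 2 = 1.
GR = (1 − 1/2) × 1² / 8 = 0.5 × 1 / 8 = 0.0625 dB.
Output = -42 − 0.0625 = -42.0625 dBFS.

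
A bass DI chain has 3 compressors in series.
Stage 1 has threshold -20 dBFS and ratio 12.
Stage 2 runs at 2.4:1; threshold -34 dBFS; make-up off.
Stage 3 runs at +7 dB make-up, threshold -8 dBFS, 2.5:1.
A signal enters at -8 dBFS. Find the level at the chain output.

Stage 1: 12 dB above -20 dBFS, reduced 12:1 to 1 dB above → -19 dBFS.
Stage 2: 15 dB above -34 dBFS, reduced 2.4:1 to 6.25 dB above → -27.75 dBFS.
Stage 3: -27.75 dBFS is at or below the -8 dBFS threshold — no compression; make-up brings it to -20.75 dBFS.

-20.75 dBFS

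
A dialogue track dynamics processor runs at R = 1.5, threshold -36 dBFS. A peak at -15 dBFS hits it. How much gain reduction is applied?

The signal is 21 dB above threshold.
A 1.5:1 ratio leaves 14 dB of that excess.
So the signal is attenuated by 21 − 14 = 7 dB.

7 dB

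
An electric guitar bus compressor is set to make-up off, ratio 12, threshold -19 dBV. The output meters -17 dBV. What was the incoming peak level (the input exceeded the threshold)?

Post-compression overshoot = -17 − (-19) = 2 dB.
Input overshoot = R × output overshoot = 24 dB → input = -19 + 24 = 5 dBV.

5 dBV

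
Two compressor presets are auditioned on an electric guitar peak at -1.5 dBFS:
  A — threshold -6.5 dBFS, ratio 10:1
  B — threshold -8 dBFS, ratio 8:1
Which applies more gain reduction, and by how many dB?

A: overshoot 5 dB → output overshoot 0.5 dB → GR 4.5 dB.
B: overshoot 6.5 dB → output overshoot 0.8125 dB → GR 5.6875 dB.
B applies 1.1875 dB more gain reduction.

B, by 1.1875 dB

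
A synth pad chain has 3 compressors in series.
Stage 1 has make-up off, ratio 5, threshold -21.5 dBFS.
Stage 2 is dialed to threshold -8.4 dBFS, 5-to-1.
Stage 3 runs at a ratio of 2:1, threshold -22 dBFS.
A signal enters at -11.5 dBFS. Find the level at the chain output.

-20.75 dBFS

Stage 1: overshoot 10 dB → 10/5 = 2 dB → -19.5 dBFS.
Stage 2: -19.5 dBFS is at or below the -8.4 dBFS threshold — no compression; output -19.5 dBFS.
Stage 3: overshoot 2.5 dB → 2.5/2 = 1.25 dB → -20.75 dBFS.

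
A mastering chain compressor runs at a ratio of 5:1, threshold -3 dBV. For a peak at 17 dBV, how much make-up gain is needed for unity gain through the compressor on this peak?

Overshoot 20 dB → 20/5 = 4 dB after compression, so the compressed level is -3 + 4 = 1 dBV.
Make-up = target − compressed = 17 − 1 = 16 dB.

16 dB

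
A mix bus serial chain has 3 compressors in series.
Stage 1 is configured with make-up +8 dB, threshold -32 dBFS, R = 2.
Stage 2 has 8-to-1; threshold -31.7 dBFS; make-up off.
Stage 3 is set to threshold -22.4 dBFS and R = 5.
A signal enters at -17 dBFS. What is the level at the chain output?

-29.8 dBFS

Stage 1: 15 dB above -32 dBFS, reduced 2:1 to 7.5 dB above → -24.5 dBFS; +8 dB make-up → -16.5 dBFS.
Stage 2: 15.2 dB above -31.7 dBFS, reduced 8:1 to 1.9 dB above → -29.8 dBFS.
Stage 3: below threshold (-29.8 ≤ -22.4); passes unchanged; output -29.8 dBFS.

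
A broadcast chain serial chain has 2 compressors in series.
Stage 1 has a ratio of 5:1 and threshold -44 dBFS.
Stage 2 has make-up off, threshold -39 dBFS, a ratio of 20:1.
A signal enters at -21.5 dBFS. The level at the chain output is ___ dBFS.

Stage 1: overshoot 22.5 dB → 22.5/5 = 4.5 dB → -39.5 dBFS.
Stage 2: -39.5 dBFS is at or below the -39 dBFS threshold — no compression; output -39.5 dBFS.

-39.5 dBFS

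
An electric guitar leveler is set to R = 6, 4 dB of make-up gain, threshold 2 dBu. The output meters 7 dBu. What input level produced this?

Remove make-up: 7 − 4 = 3 dBu.
That's 1 dB above the 2 dBu threshold.
Input overshoot = R × output overshoot = 6 dB → input = 2 + 6 = 8 dBu.

8 dBu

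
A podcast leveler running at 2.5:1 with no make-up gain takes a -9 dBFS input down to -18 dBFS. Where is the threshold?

-24 dBFS

Let T be the threshold. Output overshoot = (input overshoot)/R, so -18 − T = (-9 − T)/2.5.
2.5·(-18 − T) = -9 − T → 1.5·T = -45 − (-9) = -36.
T = -36/1.5 = -24 dBFS.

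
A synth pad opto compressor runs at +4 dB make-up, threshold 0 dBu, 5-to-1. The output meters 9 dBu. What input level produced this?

Remove make-up: 9 − 4 = 5 dBu.
The compressed level sits 5 − 0 = 5 dB over threshold.
Undo the ratio: input overshoot = 5 × 5 = 25 dB, giving input = 25 dBu.

25 dBu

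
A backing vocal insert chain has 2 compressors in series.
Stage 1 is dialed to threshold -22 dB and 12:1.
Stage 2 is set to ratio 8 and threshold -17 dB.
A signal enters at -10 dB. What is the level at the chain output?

Stage 1: overshoot 12 dB → 12/12 = 1 dB → -21 dB.
Stage 2: -21 dB is at or below the -17 dB threshold — no compression; output -21 dB.

-21 dB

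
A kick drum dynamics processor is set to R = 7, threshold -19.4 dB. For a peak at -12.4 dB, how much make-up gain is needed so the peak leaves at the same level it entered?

6 dB

Overshoot 7 dB → 7/7 = 1 dB after compression, so the compressed level is -19.4 + 1 = -18.4 dB.
Make-up = target − compressed = -12.4 − (-18.4) = 6 dB.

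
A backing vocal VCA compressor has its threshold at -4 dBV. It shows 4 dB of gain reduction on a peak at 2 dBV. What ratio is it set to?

3:1

Input overshoot = 2 − (-4) = 6 dB.
Output overshoot = 6 − 4 = 2 dB.
Ratio = input overshoot / output overshoot = 6 / 2 = 3.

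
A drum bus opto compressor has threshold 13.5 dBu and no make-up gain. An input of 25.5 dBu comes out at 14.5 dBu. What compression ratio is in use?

Input overshoot = 25.5 − 13.5 = 12 dB; output overshoot = 14.5 − 13.5 = 1 dB.
Ratio = 12 / 1 = 12.

12:1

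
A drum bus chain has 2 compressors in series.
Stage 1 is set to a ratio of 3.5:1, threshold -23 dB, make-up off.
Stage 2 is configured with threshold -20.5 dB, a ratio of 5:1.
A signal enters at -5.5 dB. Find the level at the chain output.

-20 dB

Stage 1: 17.5 dB above -23 dB, reduced 3.5:1 to 5 dB above → -18 dB.
Stage 2: -18 dB is 2.5 dB over -20.5 dB; at 5:1 that becomes 0.5 dB over, giving -20 dB.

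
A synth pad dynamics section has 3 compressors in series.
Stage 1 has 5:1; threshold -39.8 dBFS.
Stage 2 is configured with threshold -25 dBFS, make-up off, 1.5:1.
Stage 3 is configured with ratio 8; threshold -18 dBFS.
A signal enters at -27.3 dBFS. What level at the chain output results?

-37.3 dBFS

Stage 1: -27.3 dBFS is 12.5 dB over -39.8 dBFS; at 5:1 that becomes 2.5 dB over, giving -37.3 dBFS.
Stage 2: below threshold (-37.3 ≤ -25); passes unchanged; output -37.3 dBFS.
Stage 3: below threshold (-37.3 ≤ -18); passes unchanged; output -37.3 dBFS.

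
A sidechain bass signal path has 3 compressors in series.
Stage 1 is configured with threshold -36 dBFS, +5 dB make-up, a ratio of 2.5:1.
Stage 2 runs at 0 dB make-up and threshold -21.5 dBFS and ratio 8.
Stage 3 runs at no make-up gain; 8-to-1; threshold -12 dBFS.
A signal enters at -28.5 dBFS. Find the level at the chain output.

-28 dBFS

Stage 1: 7.5 dB above -36 dBFS, reduced 2.5:1 to 3 dB above → -33 dBFS; +5 dB make-up → -28 dBFS.
Stage 2: -28 dBFS ≤ -21.5 dBFS, so stage 2 doesn't engage; output -28 dBFS.
Stage 3: -28 dBFS is at or below the -12 dBFS threshold — no compression; output -28 dBFS.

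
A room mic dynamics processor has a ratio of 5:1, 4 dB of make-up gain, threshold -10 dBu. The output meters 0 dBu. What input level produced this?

Remove make-up: 0 − 4 = -4 dBu.
Post-compression overshoot = -4 − (-10) = 6 dB.
Undo the ratio: input overshoot = 6 × 5 = 30 dB, giving input = 20 dBu.

20 dBu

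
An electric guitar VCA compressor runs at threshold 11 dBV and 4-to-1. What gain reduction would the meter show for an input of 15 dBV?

The signal is 4 dB above threshold.
A 4:1 ratio leaves 1 dB of that excess.
GR = overshoot in − overshoot out = 4 − 1 = 3 dB.

3 dB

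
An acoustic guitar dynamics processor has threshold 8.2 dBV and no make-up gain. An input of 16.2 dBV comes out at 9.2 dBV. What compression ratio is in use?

Input overshoot = 16.2 − 8.2 = 8 dB; output overshoot = 9.2 − 8.2 = 1 dB.
Ratio = 8 / 1 = 8.

8:1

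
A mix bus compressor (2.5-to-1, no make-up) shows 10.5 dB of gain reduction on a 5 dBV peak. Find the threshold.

-12.5 dBV

Gain reduction = 5 − (-5.5) = 10.5 dB; output overshoot = GR / (R − 1) = 10.5 / 1.5 = 7 dB.
Threshold = output − output overshoot = -5.5 − 7 = -12.5 dBV.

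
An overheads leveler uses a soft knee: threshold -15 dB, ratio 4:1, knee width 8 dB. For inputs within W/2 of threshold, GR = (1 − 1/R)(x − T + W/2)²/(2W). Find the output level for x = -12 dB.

-14.296875 dB

x − T + W/2 = -12 − (-15) + 4 = 7.
GR = (1 − 1/4) × 7² / 16 = 0.75 × 49 / 16 = 2.296875 dB.
Output = -12 − 2.296875 = -14.296875 dB.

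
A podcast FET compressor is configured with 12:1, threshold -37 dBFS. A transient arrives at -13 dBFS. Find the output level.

-35 dBFS

Overshoot: -13 − (-37) = 24 dB.
The 24 dB excess becomes 2 dB after 12:1 reduction.
That puts the output at -35 dBFS.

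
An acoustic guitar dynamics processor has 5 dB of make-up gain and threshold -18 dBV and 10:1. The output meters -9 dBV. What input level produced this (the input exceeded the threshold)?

Before make-up, the level was -9 − 5 = -14 dBV.
Post-compression overshoot = -14 − (-18) = 4 dB.
Before 10:1 compression the overshoot was 4 × 10 = 40 dB, so input = -18 + 40 = 22 dBV.

22 dBV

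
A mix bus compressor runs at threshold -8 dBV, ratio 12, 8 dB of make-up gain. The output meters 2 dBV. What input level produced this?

Stripping the +8 dB make-up gives -6 dBV at the gain stage.
Post-compression overshoot = -6 − (-8) = 2 dB.
Before 12:1 compression the overshoot was 2 × 12 = 24 dB, so input = -8 + 24 = 16 dBV.

16 dBV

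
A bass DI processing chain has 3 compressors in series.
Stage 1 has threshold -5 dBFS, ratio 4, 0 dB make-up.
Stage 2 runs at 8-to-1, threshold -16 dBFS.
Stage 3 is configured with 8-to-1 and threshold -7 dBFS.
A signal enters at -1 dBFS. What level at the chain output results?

Stage 1: 4 dB above -5 dBFS, reduced 4:1 to 1 dB above → -4 dBFS.
Stage 2: 12 dB above -16 dBFS, reduced 8:1 to 1.5 dB above → -14.5 dBFS.
Stage 3: -14.5 dBFS is at or below the -7 dBFS threshold — no compression; output -14.5 dBFS.

-14.5 dBFS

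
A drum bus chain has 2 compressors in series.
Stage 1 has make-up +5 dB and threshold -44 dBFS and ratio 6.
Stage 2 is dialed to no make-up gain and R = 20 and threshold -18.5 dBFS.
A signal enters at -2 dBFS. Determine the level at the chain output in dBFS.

-32 dBFS

Stage 1: -2 dBFS is 42 dB over -44 dBFS; at 6:1 that becomes 7 dB over, giving -37 dBFS; +5 dB make-up → -32 dBFS.
Stage 2: -32 dBFS ≤ -18.5 dBFS, so stage 2 doesn't engage; output -32 dBFS.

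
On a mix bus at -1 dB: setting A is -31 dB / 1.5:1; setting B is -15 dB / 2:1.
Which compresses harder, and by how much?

A: GR = 30 − 30/1.5 = 10 dB.
B: GR = 14 − 14/2 = 7 dB.
A reduces 3 dB more.

A, by 3 dB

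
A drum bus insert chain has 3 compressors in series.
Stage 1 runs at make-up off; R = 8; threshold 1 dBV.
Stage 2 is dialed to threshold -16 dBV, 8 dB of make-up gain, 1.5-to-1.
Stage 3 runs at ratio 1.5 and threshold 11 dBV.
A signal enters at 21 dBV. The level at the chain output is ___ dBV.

5 dBV

Stage 1: 21 dBV is 20 dB over 1 dBV; at 8:1 that becomes 2.5 dB over, giving 3.5 dBV.
Stage 2: overshoot 19.5 dB → 19.5/1.5 = 13 dB → -3 dBV; +8 dB make-up → 5 dBV.
Stage 3: 5 dBV ≤ 11 dBV, so stage 3 doesn't engage; output 5 dBV.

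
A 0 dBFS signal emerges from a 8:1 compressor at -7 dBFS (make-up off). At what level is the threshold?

-8 dBFS

Let T be the threshold. Output overshoot = (input overshoot)/R, so -7 − T = (0 − T)/8.
8·(-7 − T) = 0 − T → 7·T = -56 − 0 = -56.
T = -56/7 = -8 dBFS.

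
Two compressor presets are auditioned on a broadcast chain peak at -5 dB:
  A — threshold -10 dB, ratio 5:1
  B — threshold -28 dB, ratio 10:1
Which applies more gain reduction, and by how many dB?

B, by 16.7 dB

A: 5 dB over, compressed to 1 dB over, so 4 dB of GR.
B: 23 dB over, compressed to 2.3 dB over, so 20.7 dB of GR.
B applies 16.7 dB more gain reduction.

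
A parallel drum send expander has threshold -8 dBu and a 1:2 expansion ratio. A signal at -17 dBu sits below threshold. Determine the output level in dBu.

-26 dBu

Below threshold, a 1:2 expander applies gain = (2−1)×(T − x) of attenuation.
(2−1) × 9 = 9 dB, so output = -17 − 9 = -26 dBu.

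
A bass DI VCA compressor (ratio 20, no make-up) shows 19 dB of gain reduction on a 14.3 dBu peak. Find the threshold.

-5.7 dBu

Input is 20 dB above T (since output overshoot × R = input overshoot: (-4.7 − T)·20 = 14.3 − T gives T = -5.7 dBu).
Check: -5.7 + (14.3 − (-5.7))/20 = -5.7 + 1 = -4.7 dBu. ✓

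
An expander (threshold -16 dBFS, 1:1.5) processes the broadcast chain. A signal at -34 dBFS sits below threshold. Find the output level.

-43 dBFS

The input is 18 dB below the -16 dBFS threshold.
A 1:1.5 expander multiplies undershoot by 1.5: 18 × 1.5 = 27 dB below threshold.
Output = -16 − 27 = -43 dBFS.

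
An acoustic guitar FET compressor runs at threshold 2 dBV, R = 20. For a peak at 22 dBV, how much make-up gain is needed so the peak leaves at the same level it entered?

Without make-up, output = threshold + overshoot/20 = 2 + 1 = 3 dBV.
Gap to target: 19 dB.

19 dB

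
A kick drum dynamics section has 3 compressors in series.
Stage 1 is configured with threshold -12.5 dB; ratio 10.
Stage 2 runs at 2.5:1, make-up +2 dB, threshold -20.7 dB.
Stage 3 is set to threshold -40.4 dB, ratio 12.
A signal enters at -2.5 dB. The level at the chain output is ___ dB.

-38.285 dB

Stage 1: -2.5 dB is 10 dB over -12.5 dB; at 10:1 that becomes 1 dB over, giving -11.5 dB.
Stage 2: overshoot 9.2 dB → 9.2/2.5 = 3.68 dB → -17.02 dB; +2 dB make-up → -15.02 dB.
Stage 3: -15.02 dB is 25.38 dB over -40.4 dB; at 12:1 that becomes 2.115 dB over, giving -38.285 dB.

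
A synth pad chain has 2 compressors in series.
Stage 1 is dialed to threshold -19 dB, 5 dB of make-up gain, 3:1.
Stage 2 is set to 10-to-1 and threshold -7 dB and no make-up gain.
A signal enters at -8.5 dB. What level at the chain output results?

Stage 1: -8.5 dB is 10.5 dB over -19 dB; at 3:1 that becomes 3.5 dB over, giving -15.5 dB; +5 dB make-up → -10.5 dB.
Stage 2: -10.5 dB is at or below the -7 dB threshold — no compression; output -10.5 dB.

-10.5 dB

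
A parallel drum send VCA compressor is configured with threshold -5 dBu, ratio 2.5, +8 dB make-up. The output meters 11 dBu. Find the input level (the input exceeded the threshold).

Before make-up, the level was 11 − 8 = 3 dBu.
That's 8 dB above the -5 dBu threshold.
Input overshoot = R × output overshoot = 20 dB → input = -5 + 20 = 15 dBu.

15 dBu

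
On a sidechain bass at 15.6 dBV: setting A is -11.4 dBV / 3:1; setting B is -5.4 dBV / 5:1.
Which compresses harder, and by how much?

A, by 1.2 dB

A: GR = 27 − 27/3 = 18 dB.
B: GR = 21 − 21/5 = 16.8 dB.
A applies 1.2 dB more gain reduction.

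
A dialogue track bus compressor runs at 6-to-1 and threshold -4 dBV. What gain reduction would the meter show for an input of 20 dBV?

20 dB

20 dBV exceeds the threshold by 24 dB.
A 6:1 ratio leaves 4 dB of that excess.
So the signal is attenuated by 24 − 4 = 20 dB.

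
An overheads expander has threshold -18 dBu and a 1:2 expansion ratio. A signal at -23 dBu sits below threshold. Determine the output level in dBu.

Below threshold, a 1:2 expander applies gain = (2−1)×(T − x) of attenuation.
(2−1) × 5 = 5 dB, so output = -23 − 5 = -28 dBu.

-28 dBu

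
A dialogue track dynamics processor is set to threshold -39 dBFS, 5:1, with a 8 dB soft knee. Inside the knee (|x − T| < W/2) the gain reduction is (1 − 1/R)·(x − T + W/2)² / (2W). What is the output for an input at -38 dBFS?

-39.25 dBFS

x − T + W/2 = -38 − (-39) + 4 = 5.
GR = (1 − 1/5) × 5² / 16 = 0.8 × 25 / 16 = 1.25 dB.
Output = -38 − 1.25 = -39.25 dBFS.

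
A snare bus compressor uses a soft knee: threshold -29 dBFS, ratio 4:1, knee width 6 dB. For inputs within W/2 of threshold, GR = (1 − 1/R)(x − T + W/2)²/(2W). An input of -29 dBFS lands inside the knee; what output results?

-29.5625 dBFS

x − T + W/2 = -29 − (-29) + 3 = 3.
GR = (1 − 1/4) × 3² / 12 = 0.75 × 9 / 12 = 0.5625 dB.
Output = -29 − 0.5625 = -29.5625 dBFS.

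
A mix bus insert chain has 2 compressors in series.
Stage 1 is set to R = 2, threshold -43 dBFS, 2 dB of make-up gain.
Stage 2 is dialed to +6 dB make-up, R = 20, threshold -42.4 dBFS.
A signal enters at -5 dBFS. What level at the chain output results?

Stage 1: overshoot 38 dB → 38/2 = 19 dB → -24 dBFS; +2 dB make-up → -22 dBFS.
Stage 2: overshoot 20.4 dB → 20.4/20 = 1.02 dB → -41.38 dBFS; +6 dB make-up → -35.38 dBFS.

-35.38 dBFS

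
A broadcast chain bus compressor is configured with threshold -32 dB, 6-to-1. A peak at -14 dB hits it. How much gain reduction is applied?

15 dB

-14 dB exceeds the threshold by 18 dB.
At 6:1, output sits 18/6 = 3 dB above threshold.
So the signal is attenuated by 18 − 3 = 15 dB.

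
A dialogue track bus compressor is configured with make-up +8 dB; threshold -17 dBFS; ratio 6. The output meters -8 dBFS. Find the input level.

-11 dBFS

Stripping the +8 dB make-up gives -16 dBFS at the gain stage.
Post-compression overshoot = -16 − (-17) = 1 dB.
Before 6:1 compression the overshoot was 1 × 6 = 6 dB, so input = -17 + 6 = -11 dBFS.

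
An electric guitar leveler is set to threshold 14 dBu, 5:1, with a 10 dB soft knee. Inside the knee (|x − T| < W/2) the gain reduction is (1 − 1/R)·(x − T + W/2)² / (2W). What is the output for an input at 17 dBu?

14.44 dBu

x − T + W/2 = 17 − 14 + 5 = 8.
GR = (1 − 1/5) × 8² / 20 = 0.8 × 64 / 20 = 2.56 dB.
Output = 17 − 2.56 = 14.44 dBu.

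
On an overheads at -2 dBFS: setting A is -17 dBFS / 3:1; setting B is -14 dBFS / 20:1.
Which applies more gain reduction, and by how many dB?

A: GR = 15 − 15/3 = 10 dB.
B: GR = 12 − 12/20 = 11.4 dB.
Difference: 1.4 dB in favour of B.

B, by 1.4 dB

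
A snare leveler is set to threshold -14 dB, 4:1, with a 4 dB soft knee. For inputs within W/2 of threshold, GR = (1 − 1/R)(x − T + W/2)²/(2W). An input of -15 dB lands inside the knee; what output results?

x − T + W/2 = -15 − (-14) + 2 = 1.
GR = (1 − 1/4) × 1² / 8 = 0.75 × 1 / 8 = 0.09375 dB.
Output = -15 − 0.09375 = -15.09375 dB.

-15.09375 dB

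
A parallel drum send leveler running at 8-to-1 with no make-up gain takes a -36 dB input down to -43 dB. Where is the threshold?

-44 dB

Gain reduction = -36 − (-43) = 7 dB; output overshoot = GR / (R − 1) = 7 / 7 = 1 dB.
Threshold = output − output overshoot = -43 − 1 = -44 dB.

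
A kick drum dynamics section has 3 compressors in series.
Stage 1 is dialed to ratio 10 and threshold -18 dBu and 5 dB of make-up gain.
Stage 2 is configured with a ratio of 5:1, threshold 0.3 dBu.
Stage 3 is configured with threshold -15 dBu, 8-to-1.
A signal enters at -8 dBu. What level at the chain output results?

-14.625 dBu

Stage 1: 10 dB above -18 dBu, reduced 10:1 to 1 dB above → -17 dBu; +5 dB make-up → -12 dBu.
Stage 2: -12 dBu is at or below the 0.3 dBu threshold — no compression; output -12 dBu.
Stage 3: -12 dBu is 3 dB over -15 dBu; at 8:1 that becomes 0.375 dB over, giving -14.625 dBu.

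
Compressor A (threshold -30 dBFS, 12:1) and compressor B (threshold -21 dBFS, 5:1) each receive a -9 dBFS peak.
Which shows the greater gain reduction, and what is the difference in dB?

A: GR = 21 − 21/12 = 19.25 dB.
B: GR = 12 − 12/5 = 9.6 dB.
A applies 9.65 dB more gain reduction.

A, by 9.65 dB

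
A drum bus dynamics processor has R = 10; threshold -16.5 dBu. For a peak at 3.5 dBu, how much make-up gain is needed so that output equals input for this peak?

The peak compresses to -16.5 + 20/10 = -14.5 dBu.
To reach 3.5 dBu requires 3.5 − (-14.5) = 18 dB of make-up.

18 dB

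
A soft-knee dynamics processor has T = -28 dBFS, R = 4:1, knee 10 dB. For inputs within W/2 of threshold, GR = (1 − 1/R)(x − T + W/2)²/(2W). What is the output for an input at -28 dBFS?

x − T + W/2 = -28 − (-28) + 5 = 5.
GR = (1 − 1/4) × 5² / 20 = 0.75 × 25 / 20 = 0.9375 dB.
Output = -28 − 0.9375 = -28.9375 dBFS.

-28.9375 dBFS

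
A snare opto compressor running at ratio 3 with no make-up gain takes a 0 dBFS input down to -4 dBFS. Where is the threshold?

Gain reduction = 0 − (-4) = 4 dB; output overshoot = GR / (R − 1) = 4 / 2 = 2 dB.
Threshold = output − output overshoot = -4 − 2 = -6 dBFS.

-6 dBFS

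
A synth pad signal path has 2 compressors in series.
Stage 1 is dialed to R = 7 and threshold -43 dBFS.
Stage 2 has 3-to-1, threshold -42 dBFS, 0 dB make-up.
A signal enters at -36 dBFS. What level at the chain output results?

-42 dBFS

Stage 1: overshoot 7 dB → 7/7 = 1 dB → -42 dBFS.
Stage 2: -42 dBFS ≤ -42 dBFS, so stage 2 doesn't engage; output -42 dBFS.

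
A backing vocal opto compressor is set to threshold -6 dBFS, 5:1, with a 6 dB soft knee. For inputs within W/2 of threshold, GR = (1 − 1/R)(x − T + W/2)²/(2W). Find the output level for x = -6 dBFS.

-6.6 dBFS

x − T + W/2 = -6 − (-6) + 3 = 3.
GR = (1 − 1/5) × 3² / 12 = 0.8 × 9 / 12 = 0.6 dB.
Output = -6 − 0.6 = -6.6 dBFS.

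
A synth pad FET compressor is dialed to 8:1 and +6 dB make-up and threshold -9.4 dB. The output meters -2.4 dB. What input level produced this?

-1.4 dB

Stripping the +6 dB make-up gives -8.4 dB at the gain stage.
That's 1 dB above the -9.4 dB threshold.
Undo the ratio: input overshoot = 1 × 8 = 8 dB, giving input = -1.4 dB.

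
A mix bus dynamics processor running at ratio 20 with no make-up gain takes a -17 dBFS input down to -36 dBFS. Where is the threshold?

-37 dBFS

Gain reduction = -17 − (-36) = 19 dB; output overshoot = GR / (R − 1) = 19 / 19 = 1 dB.
Threshold = output − output overshoot = -36 − 1 = -37 dBFS.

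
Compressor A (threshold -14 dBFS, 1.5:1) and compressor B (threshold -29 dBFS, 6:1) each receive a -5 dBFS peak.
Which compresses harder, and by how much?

B, by 17 dB

A: GR = 9 − 9/1.5 = 3 dB.
B: GR = 24 − 24/6 = 20 dB.
B reduces 17 dB more.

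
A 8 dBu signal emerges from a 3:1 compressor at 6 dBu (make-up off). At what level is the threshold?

5 dBu

Gain reduction = 8 − 6 = 2 dB; output overshoot = GR / (R − 1) = 2 / 2 = 1 dB.
Threshold = output − output overshoot = 6 − 1 = 5 dBu.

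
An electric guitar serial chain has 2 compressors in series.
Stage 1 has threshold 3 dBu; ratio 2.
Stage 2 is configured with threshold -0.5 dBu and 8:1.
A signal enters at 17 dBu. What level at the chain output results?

Stage 1: 14 dB above 3 dBu, reduced 2:1 to 7 dB above → 10 dBu.
Stage 2: 10.5 dB above -0.5 dBu, reduced 8:1 to 1.3125 dB above → 0.8125 dBu.

0.8125 dBu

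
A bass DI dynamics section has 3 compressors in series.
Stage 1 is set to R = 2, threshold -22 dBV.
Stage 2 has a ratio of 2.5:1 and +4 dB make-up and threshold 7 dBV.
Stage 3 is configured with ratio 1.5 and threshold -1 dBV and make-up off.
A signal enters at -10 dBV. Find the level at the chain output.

Stage 1: overshoot 12 dB → 12/2 = 6 dB → -16 dBV.
Stage 2: below threshold (-16 ≤ 7); passes unchanged; make-up brings it to -12 dBV.
Stage 3: -12 dBV is at or below the -1 dBV threshold — no compression; output -12 dBV.

-12 dBV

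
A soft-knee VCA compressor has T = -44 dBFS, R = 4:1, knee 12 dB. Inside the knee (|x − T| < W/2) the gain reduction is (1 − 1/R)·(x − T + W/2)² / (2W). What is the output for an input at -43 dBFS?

x − T + W/2 = -43 − (-44) + 6 = 7.
GR = (1 − 1/4) × 7² / 24 = 0.75 × 49 / 24 = 1.53125 dB.
Output = -43 − 1.53125 = -44.53125 dBFS.

-44.53125 dBFS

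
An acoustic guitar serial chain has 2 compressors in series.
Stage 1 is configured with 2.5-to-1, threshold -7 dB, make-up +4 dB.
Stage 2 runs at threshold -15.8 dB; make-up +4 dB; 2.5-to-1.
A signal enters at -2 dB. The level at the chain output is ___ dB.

Stage 1: -2 dB is 5 dB over -7 dB; at 2.5:1 that becomes 2 dB over, giving -5 dB; +4 dB make-up → -1 dB.
Stage 2: -1 dB is 14.8 dB over -15.8 dB; at 2.5:1 that becomes 5.92 dB over, giving -9.88 dB; +4 dB make-up → -5.88 dB.

-5.88 dB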